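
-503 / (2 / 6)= -1509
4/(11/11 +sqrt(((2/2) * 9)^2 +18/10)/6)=-40/13 +4 * sqrt(230)/13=1.59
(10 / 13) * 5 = 50 / 13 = 3.85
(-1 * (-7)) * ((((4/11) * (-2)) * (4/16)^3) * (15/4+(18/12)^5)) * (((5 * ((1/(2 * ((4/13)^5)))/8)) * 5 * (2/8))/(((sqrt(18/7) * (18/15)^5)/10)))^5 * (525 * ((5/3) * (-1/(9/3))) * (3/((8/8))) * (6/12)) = 211874572531368693224223836786931087772245518863201141357421875 * sqrt(14)/356349292791741742408827428652584396551008288768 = 2224676954374858.92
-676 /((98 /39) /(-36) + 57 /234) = -237276 /61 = -3889.77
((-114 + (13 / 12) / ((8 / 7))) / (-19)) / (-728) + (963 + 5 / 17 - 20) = 21293570891 / 22573824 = 943.29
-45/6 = -15/2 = -7.50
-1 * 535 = -535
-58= -58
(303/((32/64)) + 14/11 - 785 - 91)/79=-2956/869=-3.40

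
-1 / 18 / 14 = -1 / 252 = -0.00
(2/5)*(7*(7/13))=98/65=1.51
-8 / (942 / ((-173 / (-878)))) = -346 / 206769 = -0.00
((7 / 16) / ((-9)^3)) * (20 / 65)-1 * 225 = -8529307 / 37908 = -225.00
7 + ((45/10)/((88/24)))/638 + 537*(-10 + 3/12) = -18347677/3509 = -5228.75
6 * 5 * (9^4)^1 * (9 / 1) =1771470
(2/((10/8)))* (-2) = -16/5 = -3.20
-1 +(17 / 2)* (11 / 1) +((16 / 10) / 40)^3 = 2890627 / 31250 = 92.50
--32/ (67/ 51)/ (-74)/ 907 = -0.00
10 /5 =2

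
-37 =-37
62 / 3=20.67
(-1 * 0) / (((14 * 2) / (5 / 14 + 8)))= 0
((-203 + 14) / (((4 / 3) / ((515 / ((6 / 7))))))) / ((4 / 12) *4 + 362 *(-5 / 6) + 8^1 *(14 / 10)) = 10220175 / 34696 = 294.56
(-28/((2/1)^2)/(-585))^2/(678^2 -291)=49/157215769425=0.00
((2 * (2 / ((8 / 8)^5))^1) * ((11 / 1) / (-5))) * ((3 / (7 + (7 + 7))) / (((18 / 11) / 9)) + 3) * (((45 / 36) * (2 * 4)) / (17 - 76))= 2332 / 413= 5.65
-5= -5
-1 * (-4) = 4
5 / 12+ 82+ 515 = 7169 / 12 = 597.42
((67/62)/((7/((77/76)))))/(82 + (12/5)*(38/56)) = 25795/13792024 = 0.00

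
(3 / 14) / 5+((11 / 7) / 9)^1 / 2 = 41 / 315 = 0.13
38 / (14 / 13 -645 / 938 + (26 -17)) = 463372 / 114493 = 4.05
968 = 968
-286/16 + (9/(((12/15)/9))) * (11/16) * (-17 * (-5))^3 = 2735925731/64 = 42748839.55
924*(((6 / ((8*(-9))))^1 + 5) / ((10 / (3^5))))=1103949 / 10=110394.90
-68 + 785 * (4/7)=2664/7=380.57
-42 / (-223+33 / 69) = 161 / 853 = 0.19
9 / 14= 0.64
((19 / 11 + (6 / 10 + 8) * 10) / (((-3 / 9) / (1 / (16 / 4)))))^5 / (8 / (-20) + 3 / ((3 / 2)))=-1016746871232796875 / 1319329792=-770654068.00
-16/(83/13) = -208/83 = -2.51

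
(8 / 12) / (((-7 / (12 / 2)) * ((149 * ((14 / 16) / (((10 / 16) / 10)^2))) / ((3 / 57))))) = -1 / 1109752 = -0.00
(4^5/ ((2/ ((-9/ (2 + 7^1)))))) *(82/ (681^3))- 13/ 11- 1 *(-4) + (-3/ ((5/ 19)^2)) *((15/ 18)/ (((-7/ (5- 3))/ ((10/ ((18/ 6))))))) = 37.20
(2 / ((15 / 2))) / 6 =2 / 45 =0.04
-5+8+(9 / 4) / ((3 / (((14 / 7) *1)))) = 4.50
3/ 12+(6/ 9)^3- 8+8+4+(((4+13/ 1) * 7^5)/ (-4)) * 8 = -61714813/ 108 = -571433.45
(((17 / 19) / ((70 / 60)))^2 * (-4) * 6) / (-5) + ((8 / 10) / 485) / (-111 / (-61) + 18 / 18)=5208489109 / 1844520475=2.82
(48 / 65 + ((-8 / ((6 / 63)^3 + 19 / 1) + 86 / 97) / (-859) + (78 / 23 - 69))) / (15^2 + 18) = -1421956839414391 / 5326520395810185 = -0.27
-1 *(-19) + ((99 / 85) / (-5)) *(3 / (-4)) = 32597 / 1700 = 19.17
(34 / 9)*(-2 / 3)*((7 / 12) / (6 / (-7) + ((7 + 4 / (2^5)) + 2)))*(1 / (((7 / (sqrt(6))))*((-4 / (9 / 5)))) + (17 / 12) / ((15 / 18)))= -56644 / 187515 + 238*sqrt(6) / 20835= -0.27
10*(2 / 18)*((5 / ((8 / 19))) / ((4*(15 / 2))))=95 / 216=0.44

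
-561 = -561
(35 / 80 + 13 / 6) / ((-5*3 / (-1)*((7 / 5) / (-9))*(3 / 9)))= -375 / 112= -3.35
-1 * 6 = -6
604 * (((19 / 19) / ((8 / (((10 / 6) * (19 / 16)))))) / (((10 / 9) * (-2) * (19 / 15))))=-6795 / 128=-53.09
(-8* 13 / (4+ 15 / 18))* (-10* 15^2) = 48413.79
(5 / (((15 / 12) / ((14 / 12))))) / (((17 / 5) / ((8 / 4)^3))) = 10.98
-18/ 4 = -9/ 2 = -4.50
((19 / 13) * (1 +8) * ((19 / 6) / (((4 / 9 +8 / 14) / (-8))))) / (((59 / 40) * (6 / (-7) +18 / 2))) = -41895 / 1534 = -27.31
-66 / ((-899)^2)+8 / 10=3232474 / 4041005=0.80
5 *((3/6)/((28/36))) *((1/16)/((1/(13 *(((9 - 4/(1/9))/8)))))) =-15795/1792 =-8.81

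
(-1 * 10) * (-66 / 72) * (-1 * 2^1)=-55 / 3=-18.33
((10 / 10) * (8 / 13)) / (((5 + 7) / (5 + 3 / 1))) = 16 / 39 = 0.41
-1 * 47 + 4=-43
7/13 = 0.54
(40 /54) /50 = 2 /135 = 0.01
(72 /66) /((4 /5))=15 /11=1.36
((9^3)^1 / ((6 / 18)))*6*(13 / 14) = 12184.71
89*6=534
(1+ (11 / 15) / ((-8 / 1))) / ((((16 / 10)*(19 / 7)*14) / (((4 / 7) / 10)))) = 109 / 127680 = 0.00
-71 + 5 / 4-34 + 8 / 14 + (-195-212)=-14285 / 28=-510.18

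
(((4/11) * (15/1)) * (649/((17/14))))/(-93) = -16520/527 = -31.35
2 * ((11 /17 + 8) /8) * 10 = 735 /34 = 21.62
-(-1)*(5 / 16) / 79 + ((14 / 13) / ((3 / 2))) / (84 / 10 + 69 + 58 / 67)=16969025 / 1292491824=0.01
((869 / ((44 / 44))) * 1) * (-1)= -869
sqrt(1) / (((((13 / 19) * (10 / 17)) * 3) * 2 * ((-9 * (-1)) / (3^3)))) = 323 / 260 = 1.24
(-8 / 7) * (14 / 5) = -16 / 5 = -3.20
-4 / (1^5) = -4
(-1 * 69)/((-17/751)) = 51819/17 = 3048.18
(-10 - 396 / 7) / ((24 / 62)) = -171.98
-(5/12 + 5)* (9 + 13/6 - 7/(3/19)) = 12935/72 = 179.65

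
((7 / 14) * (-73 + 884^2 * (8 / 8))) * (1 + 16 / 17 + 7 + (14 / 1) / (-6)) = 2581628.15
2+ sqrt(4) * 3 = 8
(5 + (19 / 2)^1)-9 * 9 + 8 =-117 / 2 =-58.50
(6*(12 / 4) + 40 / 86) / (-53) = -794 / 2279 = -0.35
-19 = -19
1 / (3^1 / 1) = 1 / 3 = 0.33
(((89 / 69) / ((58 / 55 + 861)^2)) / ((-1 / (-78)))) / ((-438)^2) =3499925 / 4959534693683214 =0.00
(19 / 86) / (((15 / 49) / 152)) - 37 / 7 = 471427 / 4515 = 104.41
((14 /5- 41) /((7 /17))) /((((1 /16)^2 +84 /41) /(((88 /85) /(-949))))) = 176416768 /3578085875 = 0.05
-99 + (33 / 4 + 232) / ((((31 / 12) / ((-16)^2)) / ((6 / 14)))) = 70731 / 7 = 10104.43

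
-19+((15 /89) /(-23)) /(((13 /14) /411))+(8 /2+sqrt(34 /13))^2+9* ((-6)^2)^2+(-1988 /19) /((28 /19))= 8* sqrt(442) /13+308404778 /26611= 11602.31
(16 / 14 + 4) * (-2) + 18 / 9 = -58 / 7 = -8.29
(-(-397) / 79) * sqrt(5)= 397 * sqrt(5) / 79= 11.24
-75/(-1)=75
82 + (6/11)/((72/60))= 907/11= 82.45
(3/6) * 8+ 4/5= 24/5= 4.80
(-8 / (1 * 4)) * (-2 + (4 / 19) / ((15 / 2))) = 1124 / 285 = 3.94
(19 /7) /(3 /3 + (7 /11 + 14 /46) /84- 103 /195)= 1874730 /333599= 5.62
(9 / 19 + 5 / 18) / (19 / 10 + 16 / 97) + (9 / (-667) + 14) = 3278441992 / 228456171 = 14.35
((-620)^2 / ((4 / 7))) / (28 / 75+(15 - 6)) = 50452500 / 703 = 71767.43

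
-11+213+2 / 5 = 1012 / 5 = 202.40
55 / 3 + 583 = 1804 / 3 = 601.33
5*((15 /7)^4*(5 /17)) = 1265625 /40817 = 31.01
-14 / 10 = -7 / 5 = -1.40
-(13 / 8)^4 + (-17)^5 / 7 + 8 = -5815704823 / 28672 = -202835.69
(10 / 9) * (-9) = -10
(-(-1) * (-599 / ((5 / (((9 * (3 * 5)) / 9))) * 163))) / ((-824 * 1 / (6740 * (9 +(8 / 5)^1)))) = 955.87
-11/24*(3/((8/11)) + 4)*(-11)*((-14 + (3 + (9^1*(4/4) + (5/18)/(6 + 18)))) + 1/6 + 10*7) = 231647845/82944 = 2792.82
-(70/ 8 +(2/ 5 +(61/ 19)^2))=-19.46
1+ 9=10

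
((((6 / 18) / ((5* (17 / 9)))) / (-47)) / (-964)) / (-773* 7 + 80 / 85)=-1 / 6945036780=-0.00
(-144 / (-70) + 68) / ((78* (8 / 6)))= 613 / 910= 0.67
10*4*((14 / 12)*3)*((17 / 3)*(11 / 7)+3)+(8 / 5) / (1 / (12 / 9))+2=8354 / 5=1670.80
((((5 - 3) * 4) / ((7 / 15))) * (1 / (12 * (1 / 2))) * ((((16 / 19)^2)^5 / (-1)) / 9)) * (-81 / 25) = 39582418599936 / 214587319023035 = 0.18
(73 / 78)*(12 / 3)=146 / 39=3.74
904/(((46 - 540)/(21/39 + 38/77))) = -466916/247247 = -1.89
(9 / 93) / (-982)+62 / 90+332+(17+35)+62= 611914507 / 1369890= 446.69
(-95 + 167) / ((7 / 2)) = 144 / 7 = 20.57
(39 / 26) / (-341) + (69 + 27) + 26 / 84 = 689641 / 7161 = 96.31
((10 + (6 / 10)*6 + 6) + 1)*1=103 / 5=20.60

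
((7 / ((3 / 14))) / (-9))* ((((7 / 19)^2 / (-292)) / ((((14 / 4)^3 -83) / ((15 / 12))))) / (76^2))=-0.00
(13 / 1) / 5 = 13 / 5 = 2.60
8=8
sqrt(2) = 1.41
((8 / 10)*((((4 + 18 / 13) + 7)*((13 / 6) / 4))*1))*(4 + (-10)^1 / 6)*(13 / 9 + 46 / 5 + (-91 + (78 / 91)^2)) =-2018986 / 2025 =-997.03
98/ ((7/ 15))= 210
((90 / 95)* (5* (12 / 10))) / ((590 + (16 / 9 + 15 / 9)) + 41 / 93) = 15066 / 1574093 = 0.01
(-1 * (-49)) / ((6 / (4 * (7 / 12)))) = 343 / 18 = 19.06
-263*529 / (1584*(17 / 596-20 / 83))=1720583609 / 4161564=413.45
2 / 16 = 1 / 8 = 0.12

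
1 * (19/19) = 1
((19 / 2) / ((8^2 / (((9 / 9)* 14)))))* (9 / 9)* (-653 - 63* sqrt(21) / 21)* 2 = -86849 / 32 - 399* sqrt(21) / 32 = -2771.17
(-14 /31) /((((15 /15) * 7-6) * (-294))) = 0.00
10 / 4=5 / 2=2.50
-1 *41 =-41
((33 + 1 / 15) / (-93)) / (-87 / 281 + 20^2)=-4496 / 5054085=-0.00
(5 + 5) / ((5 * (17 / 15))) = 1.76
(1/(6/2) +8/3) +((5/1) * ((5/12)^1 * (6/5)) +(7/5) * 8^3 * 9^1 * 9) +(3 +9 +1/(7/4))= 4065521/70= 58078.87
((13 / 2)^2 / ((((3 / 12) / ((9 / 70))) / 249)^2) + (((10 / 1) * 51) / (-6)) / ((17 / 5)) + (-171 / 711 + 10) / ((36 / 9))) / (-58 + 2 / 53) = -11952.94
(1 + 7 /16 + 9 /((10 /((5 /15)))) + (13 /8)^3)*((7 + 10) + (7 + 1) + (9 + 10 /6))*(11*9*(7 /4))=381457461 /10240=37251.71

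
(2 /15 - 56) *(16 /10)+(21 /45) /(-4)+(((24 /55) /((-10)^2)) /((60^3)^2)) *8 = -119621204999999 /1336500000000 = -89.50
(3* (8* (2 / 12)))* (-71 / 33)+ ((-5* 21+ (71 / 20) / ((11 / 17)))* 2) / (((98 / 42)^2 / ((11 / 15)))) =-2863207 / 80850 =-35.41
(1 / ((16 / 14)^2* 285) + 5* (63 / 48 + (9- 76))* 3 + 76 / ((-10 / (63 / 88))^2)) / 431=-2717198107 / 1189042800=-2.29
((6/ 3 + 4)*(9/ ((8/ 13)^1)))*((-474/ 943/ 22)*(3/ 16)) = -249561/ 663872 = -0.38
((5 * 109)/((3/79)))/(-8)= -43055/24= -1793.96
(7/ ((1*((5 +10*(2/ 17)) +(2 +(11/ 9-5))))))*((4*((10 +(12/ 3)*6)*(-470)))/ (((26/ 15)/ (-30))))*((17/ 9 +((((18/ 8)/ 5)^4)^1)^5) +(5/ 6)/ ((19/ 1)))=29655664056454240859878853037608859/ 8715291852800000000000000000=3402716.12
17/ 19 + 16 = 321/ 19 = 16.89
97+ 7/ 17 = 1656/ 17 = 97.41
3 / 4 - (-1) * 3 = 15 / 4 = 3.75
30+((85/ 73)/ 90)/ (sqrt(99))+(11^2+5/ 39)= 17*sqrt(11)/ 43362+5894/ 39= 151.13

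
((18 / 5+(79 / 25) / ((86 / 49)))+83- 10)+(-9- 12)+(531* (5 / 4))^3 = 20118802427277 / 68800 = 292424453.88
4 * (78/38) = 156/19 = 8.21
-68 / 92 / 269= -17 / 6187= -0.00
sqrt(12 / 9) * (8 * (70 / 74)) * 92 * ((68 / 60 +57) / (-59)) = -8985088 * sqrt(3) / 19647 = -792.11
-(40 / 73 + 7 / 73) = -47 / 73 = -0.64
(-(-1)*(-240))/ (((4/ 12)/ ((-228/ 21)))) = 54720/ 7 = 7817.14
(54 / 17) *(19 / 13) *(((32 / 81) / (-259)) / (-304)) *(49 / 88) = 7 / 539682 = 0.00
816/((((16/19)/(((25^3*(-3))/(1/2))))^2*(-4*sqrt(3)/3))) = -40453857421875*sqrt(3)/16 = -4379258526052.18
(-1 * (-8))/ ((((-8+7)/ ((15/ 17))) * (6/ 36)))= -720/ 17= -42.35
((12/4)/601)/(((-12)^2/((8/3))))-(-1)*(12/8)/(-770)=-15457/8329860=-0.00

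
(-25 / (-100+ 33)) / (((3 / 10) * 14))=125 / 1407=0.09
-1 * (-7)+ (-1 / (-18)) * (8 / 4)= 7.11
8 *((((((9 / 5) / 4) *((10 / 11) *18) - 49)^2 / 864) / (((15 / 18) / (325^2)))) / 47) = 2215632250 / 51183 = 43288.44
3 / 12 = 1 / 4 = 0.25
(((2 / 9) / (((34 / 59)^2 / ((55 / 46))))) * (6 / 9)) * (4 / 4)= 191455 / 358938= 0.53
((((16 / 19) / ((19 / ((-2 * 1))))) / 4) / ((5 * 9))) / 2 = -4 / 16245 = -0.00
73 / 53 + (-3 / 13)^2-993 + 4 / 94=-417411975 / 420979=-991.53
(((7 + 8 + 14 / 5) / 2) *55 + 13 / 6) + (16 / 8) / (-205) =302369 / 615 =491.66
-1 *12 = -12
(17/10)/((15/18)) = 51/25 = 2.04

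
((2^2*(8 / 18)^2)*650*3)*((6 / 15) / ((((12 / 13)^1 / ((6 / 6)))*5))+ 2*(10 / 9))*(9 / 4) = 216112 / 27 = 8004.15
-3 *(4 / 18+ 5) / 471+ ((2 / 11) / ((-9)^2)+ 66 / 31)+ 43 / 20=368430031 / 86729940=4.25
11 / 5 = 2.20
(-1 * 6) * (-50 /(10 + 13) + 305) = -41790 /23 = -1816.96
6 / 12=1 / 2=0.50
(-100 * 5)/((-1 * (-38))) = -13.16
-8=-8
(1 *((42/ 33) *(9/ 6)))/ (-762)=-7/ 2794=-0.00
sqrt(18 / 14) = 1.13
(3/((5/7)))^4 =194481/625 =311.17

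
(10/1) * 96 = 960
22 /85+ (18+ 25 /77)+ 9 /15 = 125556 /6545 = 19.18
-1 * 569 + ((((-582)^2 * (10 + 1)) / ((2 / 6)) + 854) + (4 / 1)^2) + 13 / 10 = 111781943 / 10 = 11178194.30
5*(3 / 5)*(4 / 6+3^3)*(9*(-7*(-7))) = 36603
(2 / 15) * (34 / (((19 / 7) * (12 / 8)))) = 952 / 855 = 1.11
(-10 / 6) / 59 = -5 / 177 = -0.03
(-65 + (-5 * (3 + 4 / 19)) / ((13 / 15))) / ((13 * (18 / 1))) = -10315 / 28899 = -0.36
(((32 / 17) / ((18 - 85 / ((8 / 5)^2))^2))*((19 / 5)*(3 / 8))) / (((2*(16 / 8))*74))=116736 / 2977462705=0.00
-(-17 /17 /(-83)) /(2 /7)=-7 /166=-0.04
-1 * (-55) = 55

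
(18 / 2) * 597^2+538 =3208219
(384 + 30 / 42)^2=7252249 / 49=148005.08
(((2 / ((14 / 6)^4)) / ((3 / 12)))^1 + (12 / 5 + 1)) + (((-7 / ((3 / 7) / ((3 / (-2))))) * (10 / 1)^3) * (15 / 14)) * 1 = 315175307 / 12005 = 26253.67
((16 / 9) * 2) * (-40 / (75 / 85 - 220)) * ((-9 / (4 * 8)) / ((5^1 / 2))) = -272 / 3725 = -0.07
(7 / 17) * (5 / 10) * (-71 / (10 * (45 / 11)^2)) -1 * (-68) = 46757863 / 688500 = 67.91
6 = 6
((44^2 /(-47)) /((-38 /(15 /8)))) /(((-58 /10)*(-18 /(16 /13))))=24200 /1009983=0.02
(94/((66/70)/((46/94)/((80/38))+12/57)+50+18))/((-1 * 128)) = -5205767/497120000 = -0.01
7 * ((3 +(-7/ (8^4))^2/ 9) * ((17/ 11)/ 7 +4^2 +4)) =78366384413/ 184549376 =424.64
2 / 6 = 1 / 3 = 0.33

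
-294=-294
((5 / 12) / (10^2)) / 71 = 1 / 17040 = 0.00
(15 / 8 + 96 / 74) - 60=-56.83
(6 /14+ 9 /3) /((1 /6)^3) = 5184 /7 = 740.57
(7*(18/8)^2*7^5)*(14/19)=66706983/152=438861.73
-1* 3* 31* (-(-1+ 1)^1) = 0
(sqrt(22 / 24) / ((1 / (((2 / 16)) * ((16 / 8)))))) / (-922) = -sqrt(33) / 22128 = -0.00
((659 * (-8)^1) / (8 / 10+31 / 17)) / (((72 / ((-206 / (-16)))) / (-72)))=5769545 / 223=25872.40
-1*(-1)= 1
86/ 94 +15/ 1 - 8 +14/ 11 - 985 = -504495/ 517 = -975.81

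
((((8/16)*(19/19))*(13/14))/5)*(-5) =-13/28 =-0.46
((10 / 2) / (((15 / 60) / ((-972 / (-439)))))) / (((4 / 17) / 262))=21646440 / 439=49308.52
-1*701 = -701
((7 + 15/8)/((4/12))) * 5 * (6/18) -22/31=10829/248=43.67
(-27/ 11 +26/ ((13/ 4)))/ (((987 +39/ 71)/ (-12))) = -4331/ 64273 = -0.07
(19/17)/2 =19/34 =0.56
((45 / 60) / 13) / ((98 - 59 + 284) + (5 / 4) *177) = 3 / 28301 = 0.00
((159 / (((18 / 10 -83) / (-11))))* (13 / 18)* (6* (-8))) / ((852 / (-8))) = 303160 / 43239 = 7.01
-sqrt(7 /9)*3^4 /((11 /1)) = -27*sqrt(7) /11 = -6.49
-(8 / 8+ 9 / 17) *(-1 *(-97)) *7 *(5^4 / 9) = -11033750 / 153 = -72116.01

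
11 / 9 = 1.22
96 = 96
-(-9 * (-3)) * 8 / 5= -216 / 5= -43.20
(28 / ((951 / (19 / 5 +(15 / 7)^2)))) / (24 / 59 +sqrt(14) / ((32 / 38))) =-496861184 / 96779011105 +4351417088 * sqrt(14) / 290337033315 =0.05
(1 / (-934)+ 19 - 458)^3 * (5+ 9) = -482542318976827781 / 407390252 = -1184471932.28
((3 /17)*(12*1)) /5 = 36 /85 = 0.42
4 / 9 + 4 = 40 / 9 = 4.44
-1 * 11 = -11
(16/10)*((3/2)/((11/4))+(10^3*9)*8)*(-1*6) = -38016288/55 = -691205.24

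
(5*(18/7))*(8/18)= 40/7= 5.71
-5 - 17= -22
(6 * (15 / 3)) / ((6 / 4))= 20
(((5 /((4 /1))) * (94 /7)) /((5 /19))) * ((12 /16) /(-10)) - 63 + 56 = -6599 /560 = -11.78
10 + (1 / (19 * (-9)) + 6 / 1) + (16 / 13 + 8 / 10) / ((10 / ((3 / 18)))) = 890756 / 55575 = 16.03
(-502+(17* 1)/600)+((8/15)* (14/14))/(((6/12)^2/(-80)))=-403583/600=-672.64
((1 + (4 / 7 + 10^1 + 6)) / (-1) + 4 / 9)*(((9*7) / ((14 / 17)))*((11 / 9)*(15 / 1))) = -1008865 / 42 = -24020.60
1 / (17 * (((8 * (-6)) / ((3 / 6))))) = -1 / 1632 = -0.00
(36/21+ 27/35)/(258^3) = 29/200357640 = 0.00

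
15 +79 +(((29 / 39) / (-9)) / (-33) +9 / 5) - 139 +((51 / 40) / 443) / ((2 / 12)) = -4431387277 / 102625380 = -43.18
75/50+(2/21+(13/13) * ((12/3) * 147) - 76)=21571/42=513.60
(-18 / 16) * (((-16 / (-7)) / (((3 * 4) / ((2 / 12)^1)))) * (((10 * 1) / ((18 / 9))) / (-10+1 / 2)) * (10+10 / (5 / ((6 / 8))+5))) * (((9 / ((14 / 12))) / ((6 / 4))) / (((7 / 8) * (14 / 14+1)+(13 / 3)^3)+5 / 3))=0.01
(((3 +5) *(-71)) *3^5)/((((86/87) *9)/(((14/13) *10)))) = -93396240/559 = -167077.35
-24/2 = -12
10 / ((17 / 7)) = 70 / 17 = 4.12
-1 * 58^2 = -3364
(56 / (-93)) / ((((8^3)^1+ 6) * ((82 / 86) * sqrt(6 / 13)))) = -86 * sqrt(78) / 423243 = -0.00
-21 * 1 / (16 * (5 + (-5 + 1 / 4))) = -21 / 4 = -5.25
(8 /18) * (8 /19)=0.19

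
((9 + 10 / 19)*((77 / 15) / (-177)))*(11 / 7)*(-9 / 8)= 21901 / 44840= 0.49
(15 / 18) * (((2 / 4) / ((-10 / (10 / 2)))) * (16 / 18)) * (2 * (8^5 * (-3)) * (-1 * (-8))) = 2621440 / 9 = 291271.11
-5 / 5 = -1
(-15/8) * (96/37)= -180/37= -4.86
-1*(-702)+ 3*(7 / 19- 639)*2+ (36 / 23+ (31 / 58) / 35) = -3128.21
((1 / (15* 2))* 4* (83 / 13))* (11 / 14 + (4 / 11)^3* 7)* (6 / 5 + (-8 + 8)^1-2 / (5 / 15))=-13886232 / 3028025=-4.59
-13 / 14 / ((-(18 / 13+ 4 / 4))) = 169 / 434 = 0.39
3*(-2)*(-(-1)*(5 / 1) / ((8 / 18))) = -67.50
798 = 798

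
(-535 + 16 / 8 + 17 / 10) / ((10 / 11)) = -58443 / 100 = -584.43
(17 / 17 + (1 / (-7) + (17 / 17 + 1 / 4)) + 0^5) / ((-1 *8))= -59 / 224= -0.26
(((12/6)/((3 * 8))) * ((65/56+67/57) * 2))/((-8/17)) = -126769/153216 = -0.83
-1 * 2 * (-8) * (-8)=-128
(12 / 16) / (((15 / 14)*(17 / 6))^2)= 588 / 7225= 0.08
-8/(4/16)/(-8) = 4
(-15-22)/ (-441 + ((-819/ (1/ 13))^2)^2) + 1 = 12850174234414403/ 12850174234414440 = 1.00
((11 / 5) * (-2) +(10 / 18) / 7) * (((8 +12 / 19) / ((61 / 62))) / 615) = -337528 / 5476275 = -0.06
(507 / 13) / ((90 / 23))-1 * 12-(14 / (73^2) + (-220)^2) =-7738033489 / 159870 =-48402.04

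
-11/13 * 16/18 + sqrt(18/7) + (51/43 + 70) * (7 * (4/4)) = 3 * sqrt(14)/7 + 2503175/5031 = 499.15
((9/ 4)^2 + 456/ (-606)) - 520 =-833355/ 1616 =-515.69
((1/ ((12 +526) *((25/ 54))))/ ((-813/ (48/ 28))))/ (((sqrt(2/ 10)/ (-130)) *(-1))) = -2808 *sqrt(5)/ 2551465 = -0.00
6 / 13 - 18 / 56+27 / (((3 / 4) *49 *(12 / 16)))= 2853 / 2548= 1.12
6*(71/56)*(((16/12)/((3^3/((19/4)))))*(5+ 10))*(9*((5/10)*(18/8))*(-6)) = -182115/112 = -1626.03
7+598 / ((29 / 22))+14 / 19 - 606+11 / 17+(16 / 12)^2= -11986466 / 84303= -142.18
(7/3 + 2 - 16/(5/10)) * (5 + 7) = -332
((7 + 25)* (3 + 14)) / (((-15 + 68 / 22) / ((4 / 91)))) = -23936 / 11921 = -2.01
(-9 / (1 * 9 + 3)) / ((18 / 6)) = -1 / 4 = -0.25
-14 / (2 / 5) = -35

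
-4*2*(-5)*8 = 320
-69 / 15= -4.60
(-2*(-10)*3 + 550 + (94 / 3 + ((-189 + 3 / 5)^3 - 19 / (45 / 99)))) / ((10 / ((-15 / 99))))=2507465839 / 24750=101311.75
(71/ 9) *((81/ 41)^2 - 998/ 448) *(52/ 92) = 582269935/ 77944608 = 7.47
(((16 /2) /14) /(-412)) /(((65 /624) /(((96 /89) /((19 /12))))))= -55296 /6096055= -0.01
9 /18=1 /2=0.50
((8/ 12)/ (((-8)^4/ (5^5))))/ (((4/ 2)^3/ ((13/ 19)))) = 40625/ 933888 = 0.04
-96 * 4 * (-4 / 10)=768 / 5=153.60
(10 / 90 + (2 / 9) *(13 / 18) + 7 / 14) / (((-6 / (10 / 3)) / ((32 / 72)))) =-1250 / 6561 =-0.19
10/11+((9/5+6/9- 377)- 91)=-76663/165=-464.62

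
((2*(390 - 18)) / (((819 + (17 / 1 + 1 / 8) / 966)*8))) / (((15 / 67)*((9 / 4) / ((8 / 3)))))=171211264 / 284821605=0.60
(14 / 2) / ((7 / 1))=1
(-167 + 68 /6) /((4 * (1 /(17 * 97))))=-770083 /12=-64173.58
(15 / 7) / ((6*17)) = 0.02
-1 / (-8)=0.12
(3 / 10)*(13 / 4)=39 / 40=0.98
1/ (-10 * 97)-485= -485.00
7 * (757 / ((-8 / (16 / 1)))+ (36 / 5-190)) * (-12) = 142531.20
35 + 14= 49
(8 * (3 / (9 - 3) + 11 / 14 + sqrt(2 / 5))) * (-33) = -2376 / 7 - 264 * sqrt(10) / 5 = -506.40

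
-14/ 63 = -2/ 9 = -0.22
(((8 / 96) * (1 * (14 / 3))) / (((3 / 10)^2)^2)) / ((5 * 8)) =875 / 729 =1.20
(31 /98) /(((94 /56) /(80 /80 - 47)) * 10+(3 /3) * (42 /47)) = 67022 /112021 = 0.60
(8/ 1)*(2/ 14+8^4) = 229384/ 7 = 32769.14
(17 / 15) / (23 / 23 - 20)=-17 / 285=-0.06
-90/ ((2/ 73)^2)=-239805/ 2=-119902.50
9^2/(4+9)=81/13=6.23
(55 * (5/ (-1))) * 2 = -550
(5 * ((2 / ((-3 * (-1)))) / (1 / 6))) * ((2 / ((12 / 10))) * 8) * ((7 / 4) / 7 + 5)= 1400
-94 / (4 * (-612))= 47 / 1224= 0.04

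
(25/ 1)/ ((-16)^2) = 25/ 256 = 0.10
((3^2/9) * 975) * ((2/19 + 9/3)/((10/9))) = 103545/38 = 2724.87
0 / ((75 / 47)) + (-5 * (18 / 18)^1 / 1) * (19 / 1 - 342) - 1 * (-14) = 1629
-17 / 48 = -0.35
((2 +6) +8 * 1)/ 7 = 16/ 7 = 2.29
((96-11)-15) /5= 14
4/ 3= 1.33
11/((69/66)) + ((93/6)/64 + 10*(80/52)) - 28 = -70859/38272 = -1.85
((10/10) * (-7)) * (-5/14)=5/2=2.50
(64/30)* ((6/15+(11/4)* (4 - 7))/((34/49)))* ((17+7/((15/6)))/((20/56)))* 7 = -99516648/10625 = -9366.27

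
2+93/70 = 233/70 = 3.33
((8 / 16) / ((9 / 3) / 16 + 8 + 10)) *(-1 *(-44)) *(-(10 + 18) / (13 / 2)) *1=-19712 / 3783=-5.21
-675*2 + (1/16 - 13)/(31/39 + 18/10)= -1354.99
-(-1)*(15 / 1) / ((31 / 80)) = 1200 / 31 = 38.71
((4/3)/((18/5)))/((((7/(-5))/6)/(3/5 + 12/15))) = -20/9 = -2.22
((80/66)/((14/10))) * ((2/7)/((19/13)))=5200/30723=0.17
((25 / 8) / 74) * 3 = 75 / 592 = 0.13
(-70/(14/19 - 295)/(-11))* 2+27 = 1657867/61501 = 26.96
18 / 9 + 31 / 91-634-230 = -78411 / 91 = -861.66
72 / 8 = 9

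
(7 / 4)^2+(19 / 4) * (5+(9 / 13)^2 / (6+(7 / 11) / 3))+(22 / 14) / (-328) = 105442381 / 3880240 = 27.17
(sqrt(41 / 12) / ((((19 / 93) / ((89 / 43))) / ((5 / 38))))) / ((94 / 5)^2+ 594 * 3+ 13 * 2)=344875 * sqrt(123) / 3355203312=0.00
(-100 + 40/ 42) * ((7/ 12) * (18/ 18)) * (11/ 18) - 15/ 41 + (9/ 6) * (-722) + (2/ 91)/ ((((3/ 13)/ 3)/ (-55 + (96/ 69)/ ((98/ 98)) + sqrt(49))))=-605254222/ 534681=-1131.99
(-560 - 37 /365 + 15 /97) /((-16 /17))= 168511769 /283240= 594.94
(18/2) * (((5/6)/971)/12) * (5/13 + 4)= 285/100984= 0.00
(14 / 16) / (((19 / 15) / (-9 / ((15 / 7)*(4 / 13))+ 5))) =-3633 / 608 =-5.98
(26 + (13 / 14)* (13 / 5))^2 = 3956121 / 4900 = 807.37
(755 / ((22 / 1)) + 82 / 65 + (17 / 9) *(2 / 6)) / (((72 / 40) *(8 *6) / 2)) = 1398043 / 1667952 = 0.84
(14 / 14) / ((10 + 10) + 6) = 1 / 26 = 0.04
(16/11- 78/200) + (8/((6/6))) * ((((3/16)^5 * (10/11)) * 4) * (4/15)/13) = 1.06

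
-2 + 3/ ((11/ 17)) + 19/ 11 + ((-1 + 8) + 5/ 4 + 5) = 775/ 44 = 17.61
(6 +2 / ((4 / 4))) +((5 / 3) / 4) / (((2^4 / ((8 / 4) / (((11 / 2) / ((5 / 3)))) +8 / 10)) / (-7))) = 6133 / 792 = 7.74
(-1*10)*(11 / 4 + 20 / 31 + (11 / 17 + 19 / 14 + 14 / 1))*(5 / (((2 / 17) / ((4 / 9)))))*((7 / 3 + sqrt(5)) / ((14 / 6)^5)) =-64407825 / 521017- 193223475*sqrt(5) / 3647119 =-242.09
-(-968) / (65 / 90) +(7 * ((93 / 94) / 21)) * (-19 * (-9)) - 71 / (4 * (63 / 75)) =70599773 / 51324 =1375.57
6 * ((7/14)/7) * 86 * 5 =184.29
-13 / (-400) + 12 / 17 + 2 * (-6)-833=-5740979 / 6800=-844.26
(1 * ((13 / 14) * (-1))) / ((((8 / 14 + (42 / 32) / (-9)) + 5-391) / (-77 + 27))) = -15600 / 129553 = -0.12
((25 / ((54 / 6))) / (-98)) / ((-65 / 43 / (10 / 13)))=1075 / 74529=0.01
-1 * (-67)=67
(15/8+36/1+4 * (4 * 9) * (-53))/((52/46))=-1397319/208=-6717.88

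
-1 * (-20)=20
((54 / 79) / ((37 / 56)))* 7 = 21168 / 2923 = 7.24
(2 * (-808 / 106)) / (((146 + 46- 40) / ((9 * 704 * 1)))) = -639936 / 1007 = -635.49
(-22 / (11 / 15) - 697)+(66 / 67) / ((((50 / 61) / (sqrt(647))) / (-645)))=-259677* sqrt(647) / 335 - 727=-20444.00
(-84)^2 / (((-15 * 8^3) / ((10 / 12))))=-49 / 64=-0.77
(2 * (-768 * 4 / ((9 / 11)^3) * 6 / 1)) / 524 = -1362944 / 10611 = -128.45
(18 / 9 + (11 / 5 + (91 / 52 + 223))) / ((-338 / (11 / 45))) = -50369 / 304200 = -0.17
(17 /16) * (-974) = -8279 /8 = -1034.88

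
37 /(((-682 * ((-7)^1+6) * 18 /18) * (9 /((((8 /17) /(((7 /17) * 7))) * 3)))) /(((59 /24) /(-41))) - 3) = -2183 /12331419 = -0.00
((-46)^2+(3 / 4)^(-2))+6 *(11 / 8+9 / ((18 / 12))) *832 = 38933.78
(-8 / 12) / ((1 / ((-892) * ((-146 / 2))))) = -43410.67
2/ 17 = 0.12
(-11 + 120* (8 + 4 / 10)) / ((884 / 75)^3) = 420609375 / 690807104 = 0.61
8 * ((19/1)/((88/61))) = 1159/11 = 105.36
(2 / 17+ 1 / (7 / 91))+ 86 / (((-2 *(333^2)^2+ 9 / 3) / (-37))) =5484181216591 / 418076590863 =13.12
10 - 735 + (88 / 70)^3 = -30999191 / 42875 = -723.01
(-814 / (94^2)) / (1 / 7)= -2849 / 4418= -0.64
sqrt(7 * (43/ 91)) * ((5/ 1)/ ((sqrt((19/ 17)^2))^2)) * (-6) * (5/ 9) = -14450 * sqrt(559)/ 14079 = -24.27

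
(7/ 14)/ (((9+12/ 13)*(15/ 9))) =13/ 430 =0.03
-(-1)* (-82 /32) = -41 /16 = -2.56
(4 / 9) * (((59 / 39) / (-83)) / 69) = -236 / 2010177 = -0.00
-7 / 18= -0.39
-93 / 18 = -5.17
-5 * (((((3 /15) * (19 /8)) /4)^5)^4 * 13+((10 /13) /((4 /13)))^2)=-755578637259143234680029654948097456513622813 /24178516392292583494123520000000000000000000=-31.25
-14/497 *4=-8/71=-0.11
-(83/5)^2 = -6889/25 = -275.56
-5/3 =-1.67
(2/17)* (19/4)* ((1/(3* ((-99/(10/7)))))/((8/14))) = -95/20196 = -0.00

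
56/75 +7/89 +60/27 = 61027/20025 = 3.05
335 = 335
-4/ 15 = -0.27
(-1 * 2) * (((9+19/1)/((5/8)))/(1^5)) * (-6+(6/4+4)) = 224/5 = 44.80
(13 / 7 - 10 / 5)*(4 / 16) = -1 / 28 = -0.04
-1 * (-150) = 150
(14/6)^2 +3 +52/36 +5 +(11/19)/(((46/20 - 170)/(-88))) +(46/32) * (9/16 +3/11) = 4412733673/269178624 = 16.39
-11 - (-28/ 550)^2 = -832071/ 75625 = -11.00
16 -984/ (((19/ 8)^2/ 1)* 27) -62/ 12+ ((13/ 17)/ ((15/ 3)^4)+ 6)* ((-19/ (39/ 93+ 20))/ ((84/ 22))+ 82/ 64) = 823470704267/ 77694420000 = 10.60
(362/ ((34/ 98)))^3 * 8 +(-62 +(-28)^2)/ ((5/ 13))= 223241037764298/ 24565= 9087768685.70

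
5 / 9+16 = 149 / 9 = 16.56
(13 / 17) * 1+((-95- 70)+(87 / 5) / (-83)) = -1160159 / 7055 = -164.44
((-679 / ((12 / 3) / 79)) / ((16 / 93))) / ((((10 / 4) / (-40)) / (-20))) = -24943065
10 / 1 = 10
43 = 43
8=8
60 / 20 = 3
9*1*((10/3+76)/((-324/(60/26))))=-5.09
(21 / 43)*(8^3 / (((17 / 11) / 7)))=827904 / 731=1132.56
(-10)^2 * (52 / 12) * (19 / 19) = 433.33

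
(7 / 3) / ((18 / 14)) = 49 / 27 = 1.81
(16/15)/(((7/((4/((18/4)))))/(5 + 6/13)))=9088/12285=0.74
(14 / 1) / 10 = 7 / 5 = 1.40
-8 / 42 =-4 / 21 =-0.19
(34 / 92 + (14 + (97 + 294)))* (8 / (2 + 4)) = 37294 / 69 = 540.49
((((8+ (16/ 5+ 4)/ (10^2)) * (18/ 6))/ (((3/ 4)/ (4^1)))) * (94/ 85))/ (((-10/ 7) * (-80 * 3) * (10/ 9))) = 995883/ 2656250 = 0.37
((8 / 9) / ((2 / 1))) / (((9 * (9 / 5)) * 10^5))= 1 / 3645000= 0.00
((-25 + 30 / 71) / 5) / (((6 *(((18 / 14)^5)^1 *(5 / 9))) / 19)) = -111447217 / 13974930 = -7.97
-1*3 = -3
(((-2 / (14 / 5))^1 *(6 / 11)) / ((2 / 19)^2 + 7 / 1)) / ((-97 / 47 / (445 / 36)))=37751575 / 113424234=0.33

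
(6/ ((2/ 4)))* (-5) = -60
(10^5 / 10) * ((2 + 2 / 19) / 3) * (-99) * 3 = -2084210.53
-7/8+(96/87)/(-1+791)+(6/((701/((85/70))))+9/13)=-999061447/5845807240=-0.17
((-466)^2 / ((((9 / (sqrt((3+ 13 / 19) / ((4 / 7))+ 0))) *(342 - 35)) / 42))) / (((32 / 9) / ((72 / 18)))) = 7980483 *sqrt(190) / 11666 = 9429.40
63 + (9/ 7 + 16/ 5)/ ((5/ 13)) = 13066/ 175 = 74.66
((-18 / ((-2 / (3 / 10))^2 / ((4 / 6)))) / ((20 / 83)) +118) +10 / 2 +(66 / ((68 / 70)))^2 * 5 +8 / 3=40236713053 / 1734000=23204.56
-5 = -5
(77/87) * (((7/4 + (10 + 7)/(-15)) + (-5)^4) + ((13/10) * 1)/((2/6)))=2908367/5220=557.16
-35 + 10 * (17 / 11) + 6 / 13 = -2729 / 143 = -19.08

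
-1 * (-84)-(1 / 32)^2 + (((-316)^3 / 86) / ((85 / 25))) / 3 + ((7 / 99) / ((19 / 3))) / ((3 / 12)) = -5614490907851 / 156445696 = -35887.79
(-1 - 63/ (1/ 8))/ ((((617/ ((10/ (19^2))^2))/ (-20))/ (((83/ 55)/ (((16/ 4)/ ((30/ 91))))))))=125745000/ 80488465057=0.00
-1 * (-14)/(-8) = -1.75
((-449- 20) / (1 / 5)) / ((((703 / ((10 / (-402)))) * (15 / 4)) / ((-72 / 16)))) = -0.10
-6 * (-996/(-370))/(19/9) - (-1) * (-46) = -188582/3515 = -53.65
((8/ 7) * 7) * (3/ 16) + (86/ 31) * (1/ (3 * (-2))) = 193/ 186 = 1.04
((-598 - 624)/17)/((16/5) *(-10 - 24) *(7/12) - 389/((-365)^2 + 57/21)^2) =1.13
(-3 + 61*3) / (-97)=-180 / 97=-1.86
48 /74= 24 /37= 0.65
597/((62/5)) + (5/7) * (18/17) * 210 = 218145/1054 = 206.97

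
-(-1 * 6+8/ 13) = 70/ 13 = 5.38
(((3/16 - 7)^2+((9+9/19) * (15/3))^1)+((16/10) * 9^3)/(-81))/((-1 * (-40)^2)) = -1930487/38912000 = -0.05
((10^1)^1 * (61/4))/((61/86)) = 215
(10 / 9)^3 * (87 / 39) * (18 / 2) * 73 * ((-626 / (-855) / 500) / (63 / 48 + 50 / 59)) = 2502056896 / 1835742285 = 1.36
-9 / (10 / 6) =-5.40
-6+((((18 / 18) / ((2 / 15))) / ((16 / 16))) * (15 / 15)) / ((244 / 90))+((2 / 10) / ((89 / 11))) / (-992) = -87074711 / 26927840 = -3.23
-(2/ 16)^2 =-1/ 64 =-0.02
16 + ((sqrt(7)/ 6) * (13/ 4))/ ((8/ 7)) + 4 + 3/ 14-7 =91 * sqrt(7)/ 192 + 185/ 14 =14.47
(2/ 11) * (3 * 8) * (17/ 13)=816/ 143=5.71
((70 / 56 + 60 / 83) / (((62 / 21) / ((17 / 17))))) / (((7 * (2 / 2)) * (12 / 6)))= 0.05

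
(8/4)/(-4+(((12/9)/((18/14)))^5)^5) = -608266787713357709119683992618861307/461579058452103199248553292877923830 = -1.32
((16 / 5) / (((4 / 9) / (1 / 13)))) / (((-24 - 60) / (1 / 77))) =-3 / 35035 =-0.00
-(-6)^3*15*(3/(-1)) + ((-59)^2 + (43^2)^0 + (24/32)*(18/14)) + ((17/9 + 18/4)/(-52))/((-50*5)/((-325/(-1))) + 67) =-386646433/61992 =-6237.04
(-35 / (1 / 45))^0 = 1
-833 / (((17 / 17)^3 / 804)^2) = -538464528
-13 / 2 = -6.50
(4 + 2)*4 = 24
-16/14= -8/7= -1.14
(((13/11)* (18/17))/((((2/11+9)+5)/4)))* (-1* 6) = -2.12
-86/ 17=-5.06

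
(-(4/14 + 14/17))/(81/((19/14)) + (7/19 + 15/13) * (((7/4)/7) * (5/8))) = -130416/7045157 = -0.02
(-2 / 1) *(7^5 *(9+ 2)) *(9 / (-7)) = 475398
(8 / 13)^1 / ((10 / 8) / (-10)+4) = 64 / 403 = 0.16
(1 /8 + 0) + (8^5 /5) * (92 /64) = 9420.92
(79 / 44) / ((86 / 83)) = 6557 / 3784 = 1.73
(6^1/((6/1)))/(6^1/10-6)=-5/27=-0.19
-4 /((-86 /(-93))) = -4.33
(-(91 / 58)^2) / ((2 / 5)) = -41405 / 6728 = -6.15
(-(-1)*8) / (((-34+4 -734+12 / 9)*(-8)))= 3 / 2288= 0.00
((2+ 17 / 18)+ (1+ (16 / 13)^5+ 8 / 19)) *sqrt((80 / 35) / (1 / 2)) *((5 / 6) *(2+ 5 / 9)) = 104989645715 *sqrt(14) / 11999818467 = 32.74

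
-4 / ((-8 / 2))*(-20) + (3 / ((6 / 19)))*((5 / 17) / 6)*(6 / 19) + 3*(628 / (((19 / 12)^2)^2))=1240298541 / 4430914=279.92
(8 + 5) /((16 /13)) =169 /16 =10.56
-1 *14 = -14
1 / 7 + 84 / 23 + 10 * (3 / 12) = 6.30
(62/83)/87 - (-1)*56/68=102148/122757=0.83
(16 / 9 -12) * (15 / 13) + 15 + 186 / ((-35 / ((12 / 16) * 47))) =-502657 / 2730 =-184.12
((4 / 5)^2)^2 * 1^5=256 / 625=0.41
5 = 5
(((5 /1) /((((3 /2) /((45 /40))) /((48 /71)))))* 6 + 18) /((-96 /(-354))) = 69561 /568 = 122.47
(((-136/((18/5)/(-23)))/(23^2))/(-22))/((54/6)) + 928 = 927.99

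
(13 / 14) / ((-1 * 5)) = -13 / 70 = -0.19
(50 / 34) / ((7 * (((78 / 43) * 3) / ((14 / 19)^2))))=15050 / 718029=0.02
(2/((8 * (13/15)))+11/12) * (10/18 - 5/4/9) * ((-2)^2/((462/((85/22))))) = 19975/1189188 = 0.02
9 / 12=0.75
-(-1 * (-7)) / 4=-1.75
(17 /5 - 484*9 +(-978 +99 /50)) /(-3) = 266431 /150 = 1776.21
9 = 9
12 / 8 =3 / 2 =1.50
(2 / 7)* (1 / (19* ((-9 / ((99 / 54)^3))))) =-1331 / 129276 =-0.01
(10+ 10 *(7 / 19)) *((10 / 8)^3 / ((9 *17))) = 8125 / 46512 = 0.17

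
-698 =-698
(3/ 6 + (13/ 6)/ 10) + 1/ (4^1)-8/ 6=-11/ 30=-0.37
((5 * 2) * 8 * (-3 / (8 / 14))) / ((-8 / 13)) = 1365 / 2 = 682.50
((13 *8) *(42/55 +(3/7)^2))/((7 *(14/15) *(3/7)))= 132756/3773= 35.19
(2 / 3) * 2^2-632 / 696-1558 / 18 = -22132 / 261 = -84.80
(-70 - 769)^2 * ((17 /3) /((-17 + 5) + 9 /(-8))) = -95733256 /315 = -303915.10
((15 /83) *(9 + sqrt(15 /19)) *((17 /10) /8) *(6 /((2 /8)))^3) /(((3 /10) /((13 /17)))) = 112320 *sqrt(285) /1577 + 1010880 /83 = 13381.67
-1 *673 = -673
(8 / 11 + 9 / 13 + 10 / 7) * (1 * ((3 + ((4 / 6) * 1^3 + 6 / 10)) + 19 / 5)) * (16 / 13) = 501776 / 17745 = 28.28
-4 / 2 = -2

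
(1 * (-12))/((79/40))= -480/79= -6.08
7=7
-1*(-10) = 10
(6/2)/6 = 1/2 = 0.50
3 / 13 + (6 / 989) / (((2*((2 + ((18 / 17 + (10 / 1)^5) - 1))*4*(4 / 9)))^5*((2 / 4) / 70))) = 0.23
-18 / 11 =-1.64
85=85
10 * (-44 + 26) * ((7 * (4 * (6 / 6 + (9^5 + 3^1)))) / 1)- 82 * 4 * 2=-297627776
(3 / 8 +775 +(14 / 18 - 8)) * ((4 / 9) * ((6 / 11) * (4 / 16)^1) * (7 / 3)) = 387149 / 3564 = 108.63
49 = 49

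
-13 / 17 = -0.76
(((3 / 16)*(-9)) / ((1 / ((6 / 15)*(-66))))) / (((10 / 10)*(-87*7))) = -297 / 4060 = -0.07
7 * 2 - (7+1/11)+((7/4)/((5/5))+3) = 11.66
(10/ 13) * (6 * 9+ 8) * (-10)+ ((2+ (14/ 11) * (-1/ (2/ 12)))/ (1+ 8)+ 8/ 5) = -3062734/ 6435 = -475.95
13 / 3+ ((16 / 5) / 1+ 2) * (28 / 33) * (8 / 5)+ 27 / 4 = 19957 / 1100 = 18.14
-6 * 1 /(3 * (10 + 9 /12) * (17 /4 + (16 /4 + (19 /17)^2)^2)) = -2672672 /456875559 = -0.01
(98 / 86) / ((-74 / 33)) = -1617 / 3182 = -0.51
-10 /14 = -5 /7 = -0.71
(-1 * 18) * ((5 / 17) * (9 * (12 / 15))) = -648 / 17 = -38.12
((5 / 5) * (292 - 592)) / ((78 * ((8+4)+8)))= -5 / 26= -0.19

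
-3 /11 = -0.27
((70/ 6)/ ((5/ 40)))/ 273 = 40/ 117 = 0.34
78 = 78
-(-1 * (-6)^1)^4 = -1296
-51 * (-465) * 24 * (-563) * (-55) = 17624039400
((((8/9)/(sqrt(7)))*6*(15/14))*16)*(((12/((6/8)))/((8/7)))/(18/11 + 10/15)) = 10560*sqrt(7)/133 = 210.07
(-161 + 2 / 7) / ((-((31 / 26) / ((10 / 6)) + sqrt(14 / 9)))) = 81.89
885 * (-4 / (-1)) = 3540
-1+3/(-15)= -6/5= -1.20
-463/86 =-5.38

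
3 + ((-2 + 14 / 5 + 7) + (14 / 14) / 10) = 109 / 10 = 10.90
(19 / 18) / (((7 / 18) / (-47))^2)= 755478 / 49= 15417.92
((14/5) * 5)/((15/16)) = 224/15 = 14.93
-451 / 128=-3.52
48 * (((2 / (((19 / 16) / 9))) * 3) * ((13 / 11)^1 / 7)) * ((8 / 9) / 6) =79872 / 1463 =54.59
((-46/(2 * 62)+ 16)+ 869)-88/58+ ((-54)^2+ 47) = 6915309/1798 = 3846.11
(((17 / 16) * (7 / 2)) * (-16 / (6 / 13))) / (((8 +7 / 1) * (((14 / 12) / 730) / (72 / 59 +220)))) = -1189649.24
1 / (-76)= -1 / 76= -0.01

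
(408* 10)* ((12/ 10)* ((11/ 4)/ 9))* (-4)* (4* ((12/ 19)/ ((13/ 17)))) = -19769.00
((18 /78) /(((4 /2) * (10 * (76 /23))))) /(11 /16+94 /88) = 253 /127205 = 0.00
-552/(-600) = 23/25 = 0.92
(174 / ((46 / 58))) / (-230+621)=5046 / 8993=0.56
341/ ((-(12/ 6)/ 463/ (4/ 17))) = -315766/ 17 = -18574.47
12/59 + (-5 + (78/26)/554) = -156605/32686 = -4.79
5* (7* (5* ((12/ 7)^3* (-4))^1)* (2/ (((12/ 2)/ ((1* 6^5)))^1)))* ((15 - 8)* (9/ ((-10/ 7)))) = 403107840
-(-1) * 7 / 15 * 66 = 154 / 5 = 30.80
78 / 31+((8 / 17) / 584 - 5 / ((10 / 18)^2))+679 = 127977039 / 192355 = 665.32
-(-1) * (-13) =-13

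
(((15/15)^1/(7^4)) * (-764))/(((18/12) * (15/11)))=-16808/108045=-0.16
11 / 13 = 0.85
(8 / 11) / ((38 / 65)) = 260 / 209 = 1.24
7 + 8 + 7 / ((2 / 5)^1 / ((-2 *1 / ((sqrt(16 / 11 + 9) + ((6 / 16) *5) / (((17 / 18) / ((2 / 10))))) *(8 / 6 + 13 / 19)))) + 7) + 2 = 42434448 *sqrt(1265) / 7449863291 + 134559936919 / 7449863291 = 18.26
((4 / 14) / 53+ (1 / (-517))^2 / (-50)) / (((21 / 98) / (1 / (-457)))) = -26728529 / 485550515175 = -0.00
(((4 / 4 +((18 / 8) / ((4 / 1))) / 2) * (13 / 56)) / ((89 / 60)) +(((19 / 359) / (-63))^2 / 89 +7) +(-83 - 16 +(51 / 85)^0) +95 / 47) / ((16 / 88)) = -133732476820469615 / 273884736779136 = -488.28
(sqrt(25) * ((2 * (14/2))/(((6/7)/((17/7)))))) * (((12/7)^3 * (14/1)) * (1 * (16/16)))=97920/7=13988.57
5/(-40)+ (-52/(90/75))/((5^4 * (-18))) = -3271/27000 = -0.12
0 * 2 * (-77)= 0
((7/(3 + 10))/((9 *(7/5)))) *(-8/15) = -8/351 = -0.02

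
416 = 416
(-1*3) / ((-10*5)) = 3 / 50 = 0.06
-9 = -9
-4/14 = -2/7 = -0.29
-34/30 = -1.13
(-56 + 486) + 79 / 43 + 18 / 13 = 242171 / 559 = 433.22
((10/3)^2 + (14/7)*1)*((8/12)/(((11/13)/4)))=12272/297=41.32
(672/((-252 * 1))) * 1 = -8/3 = -2.67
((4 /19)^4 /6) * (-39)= -1664 /130321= -0.01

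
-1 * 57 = -57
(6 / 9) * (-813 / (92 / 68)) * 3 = -27642 / 23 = -1201.83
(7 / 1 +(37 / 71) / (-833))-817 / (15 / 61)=-2941300231 / 887145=-3315.47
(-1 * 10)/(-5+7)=-5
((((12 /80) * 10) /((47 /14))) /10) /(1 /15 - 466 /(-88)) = 1386 /166333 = 0.01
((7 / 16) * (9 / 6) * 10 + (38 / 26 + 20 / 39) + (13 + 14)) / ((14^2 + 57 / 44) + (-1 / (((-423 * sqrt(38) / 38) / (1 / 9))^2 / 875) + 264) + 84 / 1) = 1178421920775 / 18082223133364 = 0.07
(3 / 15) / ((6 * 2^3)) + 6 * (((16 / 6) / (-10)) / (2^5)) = -11 / 240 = -0.05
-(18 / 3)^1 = -6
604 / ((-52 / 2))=-302 / 13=-23.23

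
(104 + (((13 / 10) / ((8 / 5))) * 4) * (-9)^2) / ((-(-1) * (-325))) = -113 / 100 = -1.13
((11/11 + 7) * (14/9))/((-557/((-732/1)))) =27328/1671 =16.35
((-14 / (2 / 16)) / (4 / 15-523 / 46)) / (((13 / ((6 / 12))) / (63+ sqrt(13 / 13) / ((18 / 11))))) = 7373800 / 298779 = 24.68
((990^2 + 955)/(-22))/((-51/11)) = 981055/102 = 9618.19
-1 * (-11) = 11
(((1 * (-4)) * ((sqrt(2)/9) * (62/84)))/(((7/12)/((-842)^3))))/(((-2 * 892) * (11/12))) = -74021513312 * sqrt(2)/360591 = -290307.38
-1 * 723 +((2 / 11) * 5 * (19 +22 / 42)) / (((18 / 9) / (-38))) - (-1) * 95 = -222968 / 231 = -965.23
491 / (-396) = -491 / 396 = -1.24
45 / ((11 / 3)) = 135 / 11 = 12.27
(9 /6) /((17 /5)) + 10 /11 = 505 /374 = 1.35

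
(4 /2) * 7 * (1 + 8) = 126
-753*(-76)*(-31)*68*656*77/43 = -6093597151488/43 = -141711561662.51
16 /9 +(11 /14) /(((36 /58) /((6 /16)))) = 4541 /2016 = 2.25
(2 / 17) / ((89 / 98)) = 196 / 1513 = 0.13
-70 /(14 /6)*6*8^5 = -5898240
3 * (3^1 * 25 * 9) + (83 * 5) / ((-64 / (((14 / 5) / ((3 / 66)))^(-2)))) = 12294364025 / 6071296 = 2025.00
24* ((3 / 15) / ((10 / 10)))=24 / 5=4.80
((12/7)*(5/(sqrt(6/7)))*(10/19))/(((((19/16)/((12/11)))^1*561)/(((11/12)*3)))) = 1600*sqrt(42)/472549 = 0.02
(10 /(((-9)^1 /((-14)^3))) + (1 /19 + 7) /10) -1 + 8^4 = 6108628 /855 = 7144.59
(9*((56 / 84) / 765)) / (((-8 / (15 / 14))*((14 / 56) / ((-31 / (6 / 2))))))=31 / 714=0.04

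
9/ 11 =0.82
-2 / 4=-1 / 2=-0.50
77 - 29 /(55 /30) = 673 /11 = 61.18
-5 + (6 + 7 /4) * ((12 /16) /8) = -547 /128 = -4.27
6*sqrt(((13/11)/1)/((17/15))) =6*sqrt(36465)/187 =6.13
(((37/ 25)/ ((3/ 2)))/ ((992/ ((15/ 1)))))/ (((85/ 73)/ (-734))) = -991267/ 105400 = -9.40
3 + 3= 6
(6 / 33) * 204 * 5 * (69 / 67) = 140760 / 737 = 190.99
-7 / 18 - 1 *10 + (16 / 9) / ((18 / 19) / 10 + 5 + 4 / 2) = -61499 / 6066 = -10.14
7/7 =1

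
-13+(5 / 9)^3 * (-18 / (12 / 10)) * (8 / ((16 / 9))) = -1327 / 54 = -24.57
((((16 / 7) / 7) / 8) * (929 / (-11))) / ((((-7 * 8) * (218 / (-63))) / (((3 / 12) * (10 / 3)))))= -13935 / 940016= -0.01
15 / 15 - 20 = -19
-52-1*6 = -58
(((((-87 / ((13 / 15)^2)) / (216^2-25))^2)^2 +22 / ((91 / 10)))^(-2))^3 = 387313510350633314794138213776085518069196770746487457809463767193223853851993138070011577971768554614138115956666700329218045323146341684651137025562373113489807502635409 / 77330421514768220521325892393140718123672984956627083230323027324181795821600551474800320041116720276452512706311876946941630783048635734248535794703159403510708951030765625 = 0.01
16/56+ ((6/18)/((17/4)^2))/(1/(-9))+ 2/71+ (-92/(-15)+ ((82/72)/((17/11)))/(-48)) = 7775757361/1240989120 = 6.27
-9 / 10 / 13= -9 / 130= -0.07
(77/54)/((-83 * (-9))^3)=77/22508967042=0.00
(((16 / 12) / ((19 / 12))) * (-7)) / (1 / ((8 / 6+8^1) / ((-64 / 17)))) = 14.61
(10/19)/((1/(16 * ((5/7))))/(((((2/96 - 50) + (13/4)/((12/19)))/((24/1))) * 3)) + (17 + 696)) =6725/9110158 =0.00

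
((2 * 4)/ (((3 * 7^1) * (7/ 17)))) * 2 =272/ 147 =1.85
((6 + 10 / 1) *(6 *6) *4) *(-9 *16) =-331776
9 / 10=0.90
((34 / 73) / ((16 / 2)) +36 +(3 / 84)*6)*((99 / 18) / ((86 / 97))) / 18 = 79108447 / 6328224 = 12.50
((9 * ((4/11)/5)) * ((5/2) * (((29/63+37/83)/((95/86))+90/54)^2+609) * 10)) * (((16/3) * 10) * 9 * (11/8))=2428902458394784/365578563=6643995.86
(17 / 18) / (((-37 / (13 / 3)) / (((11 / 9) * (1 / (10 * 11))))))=-221 / 179820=-0.00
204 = 204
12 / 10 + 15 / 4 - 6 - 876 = -17541 / 20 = -877.05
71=71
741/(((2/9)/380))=1267110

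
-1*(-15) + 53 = 68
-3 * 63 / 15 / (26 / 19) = -1197 / 130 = -9.21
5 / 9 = 0.56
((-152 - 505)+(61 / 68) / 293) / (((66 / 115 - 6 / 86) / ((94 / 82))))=-3042313976905 / 2036491812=-1493.90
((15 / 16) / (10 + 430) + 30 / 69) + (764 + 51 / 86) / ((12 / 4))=1066530181 / 4177536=255.30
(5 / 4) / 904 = 5 / 3616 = 0.00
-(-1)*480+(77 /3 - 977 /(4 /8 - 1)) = 7379 /3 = 2459.67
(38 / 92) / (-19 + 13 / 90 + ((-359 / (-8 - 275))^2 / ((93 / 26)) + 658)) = 2122758945 / 3287074282151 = 0.00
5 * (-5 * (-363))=9075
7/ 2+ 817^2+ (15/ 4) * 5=667511.25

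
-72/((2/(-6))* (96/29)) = 261/4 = 65.25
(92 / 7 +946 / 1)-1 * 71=6217 / 7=888.14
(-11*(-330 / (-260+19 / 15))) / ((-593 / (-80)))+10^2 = 225787300 / 2301433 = 98.11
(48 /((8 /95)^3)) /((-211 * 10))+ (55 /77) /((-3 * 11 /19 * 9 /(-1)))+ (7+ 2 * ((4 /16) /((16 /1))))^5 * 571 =9812894.35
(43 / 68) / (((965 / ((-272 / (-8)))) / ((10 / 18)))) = 43 / 3474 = 0.01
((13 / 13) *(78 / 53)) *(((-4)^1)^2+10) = 2028 / 53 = 38.26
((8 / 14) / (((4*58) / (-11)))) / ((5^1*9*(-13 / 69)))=253 / 79170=0.00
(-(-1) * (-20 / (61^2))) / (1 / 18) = -0.10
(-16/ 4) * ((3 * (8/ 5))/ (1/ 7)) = -672/ 5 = -134.40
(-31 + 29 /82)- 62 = -92.65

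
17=17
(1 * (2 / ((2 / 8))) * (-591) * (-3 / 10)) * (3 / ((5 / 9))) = 191484 / 25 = 7659.36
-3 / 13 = -0.23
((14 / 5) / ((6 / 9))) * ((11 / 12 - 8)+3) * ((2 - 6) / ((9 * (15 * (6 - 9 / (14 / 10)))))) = -1.19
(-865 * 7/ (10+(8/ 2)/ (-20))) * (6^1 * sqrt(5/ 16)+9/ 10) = -12975 * sqrt(5)/ 14 - 7785/ 14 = -2628.43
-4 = -4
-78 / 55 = -1.42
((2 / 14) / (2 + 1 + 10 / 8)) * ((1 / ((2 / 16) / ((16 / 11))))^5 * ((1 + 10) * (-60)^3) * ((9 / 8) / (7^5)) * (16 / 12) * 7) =-44530220924928000 / 4183211879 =-10644983.38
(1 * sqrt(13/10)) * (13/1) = 13 * sqrt(130)/10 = 14.82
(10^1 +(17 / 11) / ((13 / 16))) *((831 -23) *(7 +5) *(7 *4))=462072576 / 143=3231276.76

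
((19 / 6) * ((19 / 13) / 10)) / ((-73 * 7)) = -361 / 398580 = -0.00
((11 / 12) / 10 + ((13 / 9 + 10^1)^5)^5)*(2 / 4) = 8375111718616859052594375366239798394602925257968633 / 57431839015348207101619920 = 145826981378372305671685800.00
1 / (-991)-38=-37659 / 991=-38.00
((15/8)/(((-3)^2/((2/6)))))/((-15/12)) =-1/18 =-0.06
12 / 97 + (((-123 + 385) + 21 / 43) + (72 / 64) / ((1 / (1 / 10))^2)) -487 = -748700061 / 3336800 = -224.38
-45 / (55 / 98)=-882 / 11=-80.18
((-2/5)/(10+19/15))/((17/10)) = -60/2873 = -0.02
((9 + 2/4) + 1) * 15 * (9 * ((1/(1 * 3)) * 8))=3780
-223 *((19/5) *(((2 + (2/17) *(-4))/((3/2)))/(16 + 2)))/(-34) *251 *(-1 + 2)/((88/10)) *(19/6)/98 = 262681289/201879216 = 1.30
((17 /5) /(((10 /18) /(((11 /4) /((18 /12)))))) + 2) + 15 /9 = 2233 /150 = 14.89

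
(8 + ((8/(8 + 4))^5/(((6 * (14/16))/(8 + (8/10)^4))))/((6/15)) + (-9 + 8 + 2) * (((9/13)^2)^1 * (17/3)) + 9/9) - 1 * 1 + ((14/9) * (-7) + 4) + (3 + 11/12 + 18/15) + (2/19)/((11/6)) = 95413881859/10013503500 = 9.53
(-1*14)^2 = 196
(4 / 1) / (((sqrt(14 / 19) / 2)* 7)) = 4* sqrt(266) / 49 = 1.33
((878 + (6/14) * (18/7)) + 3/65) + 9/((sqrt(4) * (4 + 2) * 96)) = 879.16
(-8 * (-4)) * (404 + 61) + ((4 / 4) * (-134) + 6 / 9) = 44240 / 3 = 14746.67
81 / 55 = 1.47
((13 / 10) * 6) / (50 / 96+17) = 0.45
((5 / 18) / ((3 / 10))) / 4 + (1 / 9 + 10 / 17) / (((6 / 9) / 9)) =17759 / 1836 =9.67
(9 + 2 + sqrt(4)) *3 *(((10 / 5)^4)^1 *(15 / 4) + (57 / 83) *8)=212004 / 83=2554.27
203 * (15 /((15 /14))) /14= 203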